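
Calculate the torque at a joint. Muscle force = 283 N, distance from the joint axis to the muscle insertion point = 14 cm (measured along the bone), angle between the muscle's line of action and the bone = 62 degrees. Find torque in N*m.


Torque = F * d * sin(theta)   (moment arm = d*sin(theta))
d = 14 cm = 0.14 m
Torque = 283 * 0.14 * sin(62)
Torque = 34.98 N*m


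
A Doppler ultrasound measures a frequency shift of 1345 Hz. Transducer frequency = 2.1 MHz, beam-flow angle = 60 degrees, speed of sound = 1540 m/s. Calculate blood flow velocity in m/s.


v = fd * c / (2 * f0 * cos(theta))
v = 1345 * 1540 / (2 * 2.1000e+06 * cos(60))
v = 0.9863 m/s


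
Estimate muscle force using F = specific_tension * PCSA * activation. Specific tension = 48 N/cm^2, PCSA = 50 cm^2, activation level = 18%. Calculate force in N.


F = sigma * PCSA * activation
F = 48 * 50 * 0.18
F = 432 N


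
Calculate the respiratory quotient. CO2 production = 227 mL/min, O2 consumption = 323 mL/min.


RQ = VCO2 / VO2
RQ = 227 / 323
RQ = 0.7028


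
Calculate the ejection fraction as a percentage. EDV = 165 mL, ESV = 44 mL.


SV = EDV - ESV = 165 - 44 = 121 mL
EF = SV/EDV * 100 = 121/165 * 100
EF = 73.33%


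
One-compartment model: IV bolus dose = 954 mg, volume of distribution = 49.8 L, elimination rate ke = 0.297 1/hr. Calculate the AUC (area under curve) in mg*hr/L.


C0 = Dose/Vd = 954/49.8 = 19.1566 mg/L
AUC = C0/ke = 19.1566/0.297
AUC = 64.5 mg*hr/L


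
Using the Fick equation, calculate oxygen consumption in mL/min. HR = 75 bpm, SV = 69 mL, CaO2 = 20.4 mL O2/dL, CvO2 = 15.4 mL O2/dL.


CO = HR*SV = 75*69/1000 = 5.175 L/min
a-v O2 diff = 20.4 - 15.4 = 5 mL/dL
VO2 = CO * (CaO2-CvO2) * 10 dL/L
VO2 = 5.175 * 5 * 10
VO2 = 258.7 mL/min


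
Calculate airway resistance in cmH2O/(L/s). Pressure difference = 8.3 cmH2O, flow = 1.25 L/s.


R = dP / flow
R = 8.3 / 1.25
R = 6.64 cmH2O/(L/s)


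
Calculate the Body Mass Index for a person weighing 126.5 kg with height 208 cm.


BMI = weight / height^2
height = 208 cm = 2.08 m
BMI = 126.5 / 2.08^2
BMI = 29.24 kg/m^2


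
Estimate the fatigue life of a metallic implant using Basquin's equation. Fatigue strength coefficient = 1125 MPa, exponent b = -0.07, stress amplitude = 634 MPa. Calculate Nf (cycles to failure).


sigma_a = sigma_f' * (2Nf)^b
2Nf = (sigma_a/sigma_f')^(1/b)
2Nf = (634/1125)^(1/-0.07)
2Nf = 3614.4867
Nf = 1807


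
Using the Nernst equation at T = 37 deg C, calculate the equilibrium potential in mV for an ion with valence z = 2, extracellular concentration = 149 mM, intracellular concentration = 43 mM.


E = (RT/(zF)) * ln(C_out/C_in)
T = 37 + 273.15 = 310.15 K
E = (8.314 * 310.15 / (2 * 96485)) * ln(149/43)
E = 16.61 mV


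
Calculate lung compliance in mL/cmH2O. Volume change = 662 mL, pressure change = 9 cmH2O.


C = dV / dP
C = 662 / 9
C = 73.56 mL/cmH2O


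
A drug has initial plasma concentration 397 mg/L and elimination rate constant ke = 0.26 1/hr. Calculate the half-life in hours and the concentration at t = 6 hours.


t_half = ln(2) / ke = 0.693147 / 0.26 = 2.666 hr
C(t) = C0 * exp(-ke*t) = 397 * exp(-0.26*6)
C(6) = 83.42 mg/L


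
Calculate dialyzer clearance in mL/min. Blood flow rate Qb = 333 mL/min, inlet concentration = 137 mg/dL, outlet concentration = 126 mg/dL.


K = Qb * (Cb_in - Cb_out) / Cb_in
K = 333 * (137 - 126) / 137
K = 26.74 mL/min


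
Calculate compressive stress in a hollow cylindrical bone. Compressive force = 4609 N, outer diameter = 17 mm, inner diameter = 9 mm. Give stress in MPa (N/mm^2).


A = pi*(r_o^2 - r_i^2)
r_o = 8.5 mm, r_i = 4.5 mm
A = 163.363 mm^2
sigma = F/A = 4609 / 163.363
sigma = 28.21 MPa


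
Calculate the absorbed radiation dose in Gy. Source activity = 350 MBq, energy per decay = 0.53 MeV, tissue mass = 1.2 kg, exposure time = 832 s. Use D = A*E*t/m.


A = 350 MBq = 3.5000e+08 Bq
E = 0.53 MeV = 8.4906e-14 J
D = A*E*t/m = 3.5000e+08*8.4906e-14*832/1.2
D = 0.0206 Gy


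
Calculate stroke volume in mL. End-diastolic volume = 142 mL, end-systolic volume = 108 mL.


SV = EDV - ESV
SV = 142 - 108
SV = 34 mL


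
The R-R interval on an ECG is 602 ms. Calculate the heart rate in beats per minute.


HR = 60 / RR_interval(s)
RR = 602 ms = 0.602 s
HR = 60 / 0.602 = 99.67 bpm


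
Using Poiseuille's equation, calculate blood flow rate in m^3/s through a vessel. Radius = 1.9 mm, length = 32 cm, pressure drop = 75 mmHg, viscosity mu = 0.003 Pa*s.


Q = pi*r^4*dP / (8*mu*L)
r = 0.0019 m, L = 0.32 m
dP = 75 mmHg = 9999.15 Pa
Q = 5.3305e-05 m^3/s


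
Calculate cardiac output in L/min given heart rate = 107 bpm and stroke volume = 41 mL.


CO = HR * SV
CO = 107 * 41 / 1000
CO = 4.387 L/min


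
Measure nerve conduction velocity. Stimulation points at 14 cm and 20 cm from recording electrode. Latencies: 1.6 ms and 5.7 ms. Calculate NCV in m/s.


Distance = (20 - 14) / 100 = 0.06 m
dt = (5.7 - 1.6) / 1000 = 0.0041 s
NCV = dist / dt = 14.63 m/s


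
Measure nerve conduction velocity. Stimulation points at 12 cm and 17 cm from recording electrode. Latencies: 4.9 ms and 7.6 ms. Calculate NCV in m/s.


Distance = (17 - 12) / 100 = 0.05 m
dt = (7.6 - 4.9) / 1000 = 0.0027 s
NCV = dist / dt = 18.52 m/s


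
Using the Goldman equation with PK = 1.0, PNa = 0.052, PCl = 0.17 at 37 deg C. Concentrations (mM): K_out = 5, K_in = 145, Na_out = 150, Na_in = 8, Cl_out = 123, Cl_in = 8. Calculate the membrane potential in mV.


Vm = (RT/F)*ln((PK*Ko + PNa*Nao + PCl*Cli)/(PK*Ki + PNa*Nai + PCl*Clo))
Numer = 14.16, Denom = 166.326
Vm = -65.84 mV


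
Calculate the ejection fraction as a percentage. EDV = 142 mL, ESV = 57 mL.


SV = EDV - ESV = 142 - 57 = 85 mL
EF = SV/EDV * 100 = 85/142 * 100
EF = 59.86%


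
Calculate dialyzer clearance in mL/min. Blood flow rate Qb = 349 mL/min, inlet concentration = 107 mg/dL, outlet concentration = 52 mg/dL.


K = Qb * (Cb_in - Cb_out) / Cb_in
K = 349 * (107 - 52) / 107
K = 179.4 mL/min


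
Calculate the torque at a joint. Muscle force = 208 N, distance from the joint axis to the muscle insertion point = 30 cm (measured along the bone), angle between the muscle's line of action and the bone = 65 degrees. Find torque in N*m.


Torque = F * d * sin(theta)   (moment arm = d*sin(theta))
d = 30 cm = 0.3 m
Torque = 208 * 0.3 * sin(65)
Torque = 56.55 N*m


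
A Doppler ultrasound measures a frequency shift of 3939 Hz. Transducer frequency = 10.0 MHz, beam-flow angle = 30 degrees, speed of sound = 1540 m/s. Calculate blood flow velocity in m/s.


v = fd * c / (2 * f0 * cos(theta))
v = 3939 * 1540 / (2 * 1.0000e+07 * cos(30))
v = 0.3502 m/s


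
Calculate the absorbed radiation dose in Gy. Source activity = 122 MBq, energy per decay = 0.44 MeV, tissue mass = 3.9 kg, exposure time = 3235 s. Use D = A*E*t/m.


A = 122 MBq = 1.2200e+08 Bq
E = 0.44 MeV = 7.0488e-14 J
D = A*E*t/m = 1.2200e+08*7.0488e-14*3235/3.9
D = 0.007133 Gy


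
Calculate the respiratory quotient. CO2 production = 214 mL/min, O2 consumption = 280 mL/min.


RQ = VCO2 / VO2
RQ = 214 / 280
RQ = 0.7643


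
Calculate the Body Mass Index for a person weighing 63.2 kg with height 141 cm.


BMI = weight / height^2
height = 141 cm = 1.41 m
BMI = 63.2 / 1.41^2
BMI = 31.79 kg/m^2


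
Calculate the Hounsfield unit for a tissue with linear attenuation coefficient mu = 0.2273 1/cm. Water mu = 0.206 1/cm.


HU = ((mu_tissue - mu_water) / mu_water) * 1000
HU = ((0.2273 - 0.206) / 0.206) * 1000
HU = 103.4


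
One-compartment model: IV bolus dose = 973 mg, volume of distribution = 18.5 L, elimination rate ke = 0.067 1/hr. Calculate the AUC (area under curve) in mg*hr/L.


C0 = Dose/Vd = 973/18.5 = 52.5946 mg/L
AUC = C0/ke = 52.5946/0.067
AUC = 785 mg*hr/L


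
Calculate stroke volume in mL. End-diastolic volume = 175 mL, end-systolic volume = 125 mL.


SV = EDV - ESV
SV = 175 - 125
SV = 50 mL


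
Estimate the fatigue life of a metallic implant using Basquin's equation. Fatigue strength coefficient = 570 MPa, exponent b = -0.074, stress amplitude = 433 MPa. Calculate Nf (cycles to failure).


sigma_a = sigma_f' * (2Nf)^b
2Nf = (sigma_a/sigma_f')^(1/b)
2Nf = (433/570)^(1/-0.074)
2Nf = 41.052281
Nf = 20.53


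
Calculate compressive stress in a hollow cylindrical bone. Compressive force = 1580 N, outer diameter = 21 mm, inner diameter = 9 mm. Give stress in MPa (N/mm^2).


A = pi*(r_o^2 - r_i^2)
r_o = 10.5 mm, r_i = 4.5 mm
A = 282.743 mm^2
sigma = F/A = 1580 / 282.743
sigma = 5.588 MPa


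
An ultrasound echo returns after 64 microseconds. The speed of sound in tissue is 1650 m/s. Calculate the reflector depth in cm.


depth = c * t / 2
t = 64 us = 6.4000e-05 s
depth = 1650 * 6.4000e-05 / 2
depth = 0.0528 m = 5.28 cm


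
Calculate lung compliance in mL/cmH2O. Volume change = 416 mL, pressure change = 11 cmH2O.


C = dV / dP
C = 416 / 11
C = 37.82 mL/cmH2O


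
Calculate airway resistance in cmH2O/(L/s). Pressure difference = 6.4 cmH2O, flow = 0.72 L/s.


R = dP / flow
R = 6.4 / 0.72
R = 8.889 cmH2O/(L/s)


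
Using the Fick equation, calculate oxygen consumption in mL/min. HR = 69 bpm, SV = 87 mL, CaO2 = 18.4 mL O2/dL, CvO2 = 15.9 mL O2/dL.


CO = HR*SV = 69*87/1000 = 6.003 L/min
a-v O2 diff = 18.4 - 15.9 = 2.5 mL/dL
VO2 = CO * (CaO2-CvO2) * 10 dL/L
VO2 = 6.003 * 2.5 * 10
VO2 = 150.1 mL/min


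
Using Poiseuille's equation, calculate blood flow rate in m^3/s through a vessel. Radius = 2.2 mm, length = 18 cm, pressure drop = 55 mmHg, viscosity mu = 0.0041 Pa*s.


Q = pi*r^4*dP / (8*mu*L)
r = 0.0022 m, L = 0.18 m
dP = 55 mmHg = 7332.71 Pa
Q = 9.1403e-05 m^3/s


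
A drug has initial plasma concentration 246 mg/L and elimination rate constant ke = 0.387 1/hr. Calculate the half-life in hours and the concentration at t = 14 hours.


t_half = ln(2) / ke = 0.693147 / 0.387 = 1.791 hr
C(t) = C0 * exp(-ke*t) = 246 * exp(-0.387*14)
C(14) = 1.091 mg/L


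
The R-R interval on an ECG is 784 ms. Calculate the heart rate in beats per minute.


HR = 60 / RR_interval(s)
RR = 784 ms = 0.784 s
HR = 60 / 0.784 = 76.53 bpm


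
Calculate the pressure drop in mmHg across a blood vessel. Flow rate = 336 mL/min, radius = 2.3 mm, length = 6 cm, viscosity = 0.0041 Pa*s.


dP = 8*mu*L*Q / (pi*r^4)
Q = 336 mL/min = 5.6e-06 m^3/s
dP = 125.358 Pa = 125.358 / 133.322 mmHg = 0.9403 mmHg


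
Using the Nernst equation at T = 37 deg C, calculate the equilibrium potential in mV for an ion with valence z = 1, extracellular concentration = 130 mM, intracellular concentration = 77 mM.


E = (RT/(zF)) * ln(C_out/C_in)
T = 37 + 273.15 = 310.15 K
E = (8.314 * 310.15 / (1 * 96485)) * ln(130/77)
E = 14 mV


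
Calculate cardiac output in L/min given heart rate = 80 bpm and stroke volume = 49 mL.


CO = HR * SV
CO = 80 * 49 / 1000
CO = 3.92 L/min


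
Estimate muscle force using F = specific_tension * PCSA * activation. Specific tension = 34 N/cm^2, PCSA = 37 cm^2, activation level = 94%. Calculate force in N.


F = sigma * PCSA * activation
F = 34 * 37 * 0.94
F = 1183 N


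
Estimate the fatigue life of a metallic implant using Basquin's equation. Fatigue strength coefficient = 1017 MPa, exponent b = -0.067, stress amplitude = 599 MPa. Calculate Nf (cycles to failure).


sigma_a = sigma_f' * (2Nf)^b
2Nf = (sigma_a/sigma_f')^(1/b)
2Nf = (599/1017)^(1/-0.067)
2Nf = 2699.3281
Nf = 1350


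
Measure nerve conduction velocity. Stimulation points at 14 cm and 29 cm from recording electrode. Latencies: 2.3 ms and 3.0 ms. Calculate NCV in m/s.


Distance = (29 - 14) / 100 = 0.15 m
dt = (3.0 - 2.3) / 1000 = 7.0000e-04 s
NCV = dist / dt = 214.3 m/s


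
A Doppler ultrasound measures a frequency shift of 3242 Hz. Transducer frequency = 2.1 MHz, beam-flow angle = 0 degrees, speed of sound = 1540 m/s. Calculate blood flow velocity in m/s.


v = fd * c / (2 * f0 * cos(theta))
v = 3242 * 1540 / (2 * 2.1000e+06 * cos(0))
v = 1.189 m/s


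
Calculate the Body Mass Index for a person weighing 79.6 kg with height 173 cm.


BMI = weight / height^2
height = 173 cm = 1.73 m
BMI = 79.6 / 1.73^2
BMI = 26.6 kg/m^2


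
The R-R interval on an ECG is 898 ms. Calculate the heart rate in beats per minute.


HR = 60 / RR_interval(s)
RR = 898 ms = 0.898 s
HR = 60 / 0.898 = 66.82 bpm


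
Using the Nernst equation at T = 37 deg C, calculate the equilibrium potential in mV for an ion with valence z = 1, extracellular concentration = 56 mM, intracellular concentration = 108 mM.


E = (RT/(zF)) * ln(C_out/C_in)
T = 37 + 273.15 = 310.15 K
E = (8.314 * 310.15 / (1 * 96485)) * ln(56/108)
E = -17.55 mV


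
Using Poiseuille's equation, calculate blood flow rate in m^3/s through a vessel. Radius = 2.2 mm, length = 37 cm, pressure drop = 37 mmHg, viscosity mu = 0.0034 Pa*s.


Q = pi*r^4*dP / (8*mu*L)
r = 0.0022 m, L = 0.37 m
dP = 37 mmHg = 4932.914 Pa
Q = 3.6072e-05 m^3/s


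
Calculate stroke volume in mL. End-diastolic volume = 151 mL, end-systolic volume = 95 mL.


SV = EDV - ESV
SV = 151 - 95
SV = 56 mL


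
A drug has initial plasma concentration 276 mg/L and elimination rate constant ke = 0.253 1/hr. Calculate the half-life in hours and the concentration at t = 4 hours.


t_half = ln(2) / ke = 0.693147 / 0.253 = 2.74 hr
C(t) = C0 * exp(-ke*t) = 276 * exp(-0.253*4)
C(4) = 100.3 mg/L


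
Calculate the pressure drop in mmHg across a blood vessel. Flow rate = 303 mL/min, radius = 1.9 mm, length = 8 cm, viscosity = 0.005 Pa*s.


dP = 8*mu*L*Q / (pi*r^4)
Q = 303 mL/min = 5.05e-06 m^3/s
dP = 394.709 Pa = 394.709 / 133.322 mmHg = 2.961 mmHg


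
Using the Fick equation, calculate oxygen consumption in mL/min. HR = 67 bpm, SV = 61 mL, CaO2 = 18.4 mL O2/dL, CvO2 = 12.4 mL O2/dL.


CO = HR*SV = 67*61/1000 = 4.087 L/min
a-v O2 diff = 18.4 - 12.4 = 6 mL/dL
VO2 = CO * (CaO2-CvO2) * 10 dL/L
VO2 = 4.087 * 6 * 10
VO2 = 245.2 mL/min


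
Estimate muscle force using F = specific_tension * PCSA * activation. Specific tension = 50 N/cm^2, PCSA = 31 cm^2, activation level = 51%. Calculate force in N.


F = sigma * PCSA * activation
F = 50 * 31 * 0.51
F = 790.5 N


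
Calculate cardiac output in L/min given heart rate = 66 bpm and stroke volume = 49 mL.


CO = HR * SV
CO = 66 * 49 / 1000
CO = 3.234 L/min


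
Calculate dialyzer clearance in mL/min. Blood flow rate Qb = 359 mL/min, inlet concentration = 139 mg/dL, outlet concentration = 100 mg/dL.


K = Qb * (Cb_in - Cb_out) / Cb_in
K = 359 * (139 - 100) / 139
K = 100.7 mL/min


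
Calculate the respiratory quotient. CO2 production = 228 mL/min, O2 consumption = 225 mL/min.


RQ = VCO2 / VO2
RQ = 228 / 225
RQ = 1.013


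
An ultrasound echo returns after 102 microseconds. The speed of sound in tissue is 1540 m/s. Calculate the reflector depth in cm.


depth = c * t / 2
t = 102 us = 1.0200e-04 s
depth = 1540 * 1.0200e-04 / 2
depth = 0.07854 m = 7.854 cm


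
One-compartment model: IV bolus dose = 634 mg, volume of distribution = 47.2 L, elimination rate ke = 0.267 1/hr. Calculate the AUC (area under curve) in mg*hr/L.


C0 = Dose/Vd = 634/47.2 = 13.4322 mg/L
AUC = C0/ke = 13.4322/0.267
AUC = 50.31 mg*hr/L


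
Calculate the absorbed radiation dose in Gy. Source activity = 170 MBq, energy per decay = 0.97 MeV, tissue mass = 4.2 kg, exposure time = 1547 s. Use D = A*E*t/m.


A = 170 MBq = 1.7000e+08 Bq
E = 0.97 MeV = 1.55394e-13 J
D = A*E*t/m = 1.7000e+08*1.55394e-13*1547/4.2
D = 0.00973 Gy


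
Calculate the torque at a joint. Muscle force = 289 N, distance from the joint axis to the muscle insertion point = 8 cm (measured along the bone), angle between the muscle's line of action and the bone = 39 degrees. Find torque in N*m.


Torque = F * d * sin(theta)   (moment arm = d*sin(theta))
d = 8 cm = 0.08 m
Torque = 289 * 0.08 * sin(39)
Torque = 14.55 N*m


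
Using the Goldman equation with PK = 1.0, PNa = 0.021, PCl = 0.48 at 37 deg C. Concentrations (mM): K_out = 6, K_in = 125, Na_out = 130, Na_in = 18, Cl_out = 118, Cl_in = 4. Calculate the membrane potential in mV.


Vm = (RT/F)*ln((PK*Ko + PNa*Nao + PCl*Cli)/(PK*Ki + PNa*Nai + PCl*Clo))
Numer = 10.65, Denom = 182.018
Vm = -75.86 mV


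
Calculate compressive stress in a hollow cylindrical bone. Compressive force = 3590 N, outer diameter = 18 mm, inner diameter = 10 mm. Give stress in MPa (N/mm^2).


A = pi*(r_o^2 - r_i^2)
r_o = 9 mm, r_i = 5 mm
A = 175.929 mm^2
sigma = F/A = 3590 / 175.929
sigma = 20.41 MPa


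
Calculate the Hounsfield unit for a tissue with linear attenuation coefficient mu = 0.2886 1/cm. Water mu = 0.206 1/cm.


HU = ((mu_tissue - mu_water) / mu_water) * 1000
HU = ((0.2886 - 0.206) / 0.206) * 1000
HU = 401


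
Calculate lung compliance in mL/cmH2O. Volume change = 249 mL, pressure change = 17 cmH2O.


C = dV / dP
C = 249 / 17
C = 14.65 mL/cmH2O


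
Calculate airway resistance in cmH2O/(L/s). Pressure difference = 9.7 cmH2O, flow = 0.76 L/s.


R = dP / flow
R = 9.7 / 0.76
R = 12.76 cmH2O/(L/s)


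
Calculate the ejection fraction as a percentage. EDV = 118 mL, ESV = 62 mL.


SV = EDV - ESV = 118 - 62 = 56 mL
EF = SV/EDV * 100 = 56/118 * 100
EF = 47.46%


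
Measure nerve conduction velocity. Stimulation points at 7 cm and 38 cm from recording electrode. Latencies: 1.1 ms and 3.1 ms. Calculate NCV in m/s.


Distance = (38 - 7) / 100 = 0.31 m
dt = (3.1 - 1.1) / 1000 = 0.002 s
NCV = dist / dt = 155 m/s


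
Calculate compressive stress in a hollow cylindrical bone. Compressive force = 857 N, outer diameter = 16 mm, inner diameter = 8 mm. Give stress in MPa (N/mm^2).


A = pi*(r_o^2 - r_i^2)
r_o = 8 mm, r_i = 4 mm
A = 150.796 mm^2
sigma = F/A = 857 / 150.796
sigma = 5.683 MPa


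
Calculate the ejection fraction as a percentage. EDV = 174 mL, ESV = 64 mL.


SV = EDV - ESV = 174 - 64 = 110 mL
EF = SV/EDV * 100 = 110/174 * 100
EF = 63.22%


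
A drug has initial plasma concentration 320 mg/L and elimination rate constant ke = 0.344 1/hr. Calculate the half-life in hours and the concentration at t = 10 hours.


t_half = ln(2) / ke = 0.693147 / 0.344 = 2.015 hr
C(t) = C0 * exp(-ke*t) = 320 * exp(-0.344*10)
C(10) = 10.26 mg/L


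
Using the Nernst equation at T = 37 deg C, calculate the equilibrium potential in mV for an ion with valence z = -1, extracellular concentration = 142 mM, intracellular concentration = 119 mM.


E = (RT/(zF)) * ln(C_out/C_in)
T = 37 + 273.15 = 310.15 K
E = (8.314 * 310.15 / (-1 * 96485)) * ln(142/119)
E = -4.722 mV


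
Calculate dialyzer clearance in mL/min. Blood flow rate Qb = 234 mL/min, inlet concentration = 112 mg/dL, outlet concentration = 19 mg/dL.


K = Qb * (Cb_in - Cb_out) / Cb_in
K = 234 * (112 - 19) / 112
K = 194.3 mL/min


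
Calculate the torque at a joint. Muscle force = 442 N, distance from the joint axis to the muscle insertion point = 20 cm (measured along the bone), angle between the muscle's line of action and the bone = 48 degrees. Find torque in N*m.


Torque = F * d * sin(theta)   (moment arm = d*sin(theta))
d = 20 cm = 0.2 m
Torque = 442 * 0.2 * sin(48)
Torque = 65.69 N*m


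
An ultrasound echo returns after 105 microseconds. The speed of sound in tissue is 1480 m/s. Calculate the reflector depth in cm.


depth = c * t / 2
t = 105 us = 1.0500e-04 s
depth = 1480 * 1.0500e-04 / 2
depth = 0.0777 m = 7.77 cm


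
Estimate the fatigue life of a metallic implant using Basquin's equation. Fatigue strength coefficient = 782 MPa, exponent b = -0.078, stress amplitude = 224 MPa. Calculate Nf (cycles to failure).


sigma_a = sigma_f' * (2Nf)^b
2Nf = (sigma_a/sigma_f')^(1/b)
2Nf = (224/782)^(1/-0.078)
2Nf = 9141330.7
Nf = 4.5707e+06


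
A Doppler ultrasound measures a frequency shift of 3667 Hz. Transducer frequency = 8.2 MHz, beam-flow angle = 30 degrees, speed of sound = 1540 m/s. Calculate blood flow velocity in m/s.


v = fd * c / (2 * f0 * cos(theta))
v = 3667 * 1540 / (2 * 8.2000e+06 * cos(30))
v = 0.3976 m/s


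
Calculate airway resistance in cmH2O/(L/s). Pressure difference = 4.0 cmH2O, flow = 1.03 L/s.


R = dP / flow
R = 4.0 / 1.03
R = 3.883 cmH2O/(L/s)


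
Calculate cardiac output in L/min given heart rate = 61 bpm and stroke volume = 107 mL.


CO = HR * SV
CO = 61 * 107 / 1000
CO = 6.527 L/min


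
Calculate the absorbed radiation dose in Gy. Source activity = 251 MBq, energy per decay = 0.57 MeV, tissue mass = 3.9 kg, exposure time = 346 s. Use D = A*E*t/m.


A = 251 MBq = 2.5100e+08 Bq
E = 0.57 MeV = 9.1314e-14 J
D = A*E*t/m = 2.5100e+08*9.1314e-14*346/3.9
D = 0.002033 Gy


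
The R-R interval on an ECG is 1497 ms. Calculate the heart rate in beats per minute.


HR = 60 / RR_interval(s)
RR = 1497 ms = 1.497 s
HR = 60 / 1.497 = 40.08 bpm


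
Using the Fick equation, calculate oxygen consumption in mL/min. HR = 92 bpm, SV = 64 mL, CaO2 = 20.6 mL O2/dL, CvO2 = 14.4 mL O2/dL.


CO = HR*SV = 92*64/1000 = 5.888 L/min
a-v O2 diff = 20.6 - 14.4 = 6.2 mL/dL
VO2 = CO * (CaO2-CvO2) * 10 dL/L
VO2 = 5.888 * 6.2 * 10
VO2 = 365.1 mL/min


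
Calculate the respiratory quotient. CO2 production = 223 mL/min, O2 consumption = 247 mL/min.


RQ = VCO2 / VO2
RQ = 223 / 247
RQ = 0.9028


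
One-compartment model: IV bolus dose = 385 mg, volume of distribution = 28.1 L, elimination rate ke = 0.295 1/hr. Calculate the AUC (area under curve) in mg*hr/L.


C0 = Dose/Vd = 385/28.1 = 13.7011 mg/L
AUC = C0/ke = 13.7011/0.295
AUC = 46.44 mg*hr/L


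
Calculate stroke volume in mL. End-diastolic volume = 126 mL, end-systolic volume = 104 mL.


SV = EDV - ESV
SV = 126 - 104
SV = 22 mL


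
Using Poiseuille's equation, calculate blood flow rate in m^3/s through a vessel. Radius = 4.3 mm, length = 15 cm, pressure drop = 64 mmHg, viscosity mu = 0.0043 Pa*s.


Q = pi*r^4*dP / (8*mu*L)
r = 0.0043 m, L = 0.15 m
dP = 64 mmHg = 8532.608 Pa
Q = 0.001776 m^3/s


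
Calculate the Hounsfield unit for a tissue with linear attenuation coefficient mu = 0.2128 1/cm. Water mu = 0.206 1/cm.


HU = ((mu_tissue - mu_water) / mu_water) * 1000
HU = ((0.2128 - 0.206) / 0.206) * 1000
HU = 33.01


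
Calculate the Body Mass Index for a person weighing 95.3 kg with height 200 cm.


BMI = weight / height^2
height = 200 cm = 2 m
BMI = 95.3 / 2^2
BMI = 23.82 kg/m^2


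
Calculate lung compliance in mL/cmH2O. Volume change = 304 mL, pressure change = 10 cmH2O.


C = dV / dP
C = 304 / 10
C = 30.4 mL/cmH2O


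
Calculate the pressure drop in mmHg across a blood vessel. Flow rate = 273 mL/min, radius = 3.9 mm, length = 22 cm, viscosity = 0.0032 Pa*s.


dP = 8*mu*L*Q / (pi*r^4)
Q = 273 mL/min = 4.55e-06 m^3/s
dP = 35.2587 Pa = 35.2587 / 133.322 mmHg = 0.2645 mmHg


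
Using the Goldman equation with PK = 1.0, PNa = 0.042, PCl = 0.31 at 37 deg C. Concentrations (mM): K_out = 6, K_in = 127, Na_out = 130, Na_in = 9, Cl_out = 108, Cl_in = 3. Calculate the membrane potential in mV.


Vm = (RT/F)*ln((PK*Ko + PNa*Nao + PCl*Cli)/(PK*Ki + PNa*Nai + PCl*Clo))
Numer = 12.39, Denom = 160.858
Vm = -68.51 mV


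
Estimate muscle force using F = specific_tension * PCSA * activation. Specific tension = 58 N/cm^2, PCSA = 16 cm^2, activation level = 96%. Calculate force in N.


F = sigma * PCSA * activation
F = 58 * 16 * 0.96
F = 890.9 N


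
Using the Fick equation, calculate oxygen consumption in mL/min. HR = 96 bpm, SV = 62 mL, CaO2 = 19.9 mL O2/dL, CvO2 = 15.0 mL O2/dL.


CO = HR*SV = 96*62/1000 = 5.952 L/min
a-v O2 diff = 19.9 - 15.0 = 4.9 mL/dL
VO2 = CO * (CaO2-CvO2) * 10 dL/L
VO2 = 5.952 * 4.9 * 10
VO2 = 291.6 mL/min


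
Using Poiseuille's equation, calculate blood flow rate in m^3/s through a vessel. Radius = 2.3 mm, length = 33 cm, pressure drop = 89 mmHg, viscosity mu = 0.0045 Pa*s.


Q = pi*r^4*dP / (8*mu*L)
r = 0.0023 m, L = 0.33 m
dP = 89 mmHg = 11865.658 Pa
Q = 8.7809e-05 m^3/s


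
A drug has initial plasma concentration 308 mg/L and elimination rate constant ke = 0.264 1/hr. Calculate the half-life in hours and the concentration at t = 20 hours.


t_half = ln(2) / ke = 0.693147 / 0.264 = 2.626 hr
C(t) = C0 * exp(-ke*t) = 308 * exp(-0.264*20)
C(20) = 1.568 mg/L


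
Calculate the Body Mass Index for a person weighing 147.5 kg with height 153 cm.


BMI = weight / height^2
height = 153 cm = 1.53 m
BMI = 147.5 / 1.53^2
BMI = 63.01 kg/m^2


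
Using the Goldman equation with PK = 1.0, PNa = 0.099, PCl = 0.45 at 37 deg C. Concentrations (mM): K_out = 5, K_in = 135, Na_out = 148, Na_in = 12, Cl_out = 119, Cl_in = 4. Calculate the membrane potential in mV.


Vm = (RT/F)*ln((PK*Ko + PNa*Nao + PCl*Cli)/(PK*Ki + PNa*Nai + PCl*Clo))
Numer = 21.452, Denom = 189.738
Vm = -58.26 mV


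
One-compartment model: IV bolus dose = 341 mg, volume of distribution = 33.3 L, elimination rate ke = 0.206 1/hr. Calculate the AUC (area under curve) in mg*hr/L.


C0 = Dose/Vd = 341/33.3 = 10.2402 mg/L
AUC = C0/ke = 10.2402/0.206
AUC = 49.71 mg*hr/L


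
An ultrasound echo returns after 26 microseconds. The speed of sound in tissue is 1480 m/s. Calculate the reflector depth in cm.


depth = c * t / 2
t = 26 us = 2.6000e-05 s
depth = 1480 * 2.6000e-05 / 2
depth = 0.01924 m = 1.924 cm


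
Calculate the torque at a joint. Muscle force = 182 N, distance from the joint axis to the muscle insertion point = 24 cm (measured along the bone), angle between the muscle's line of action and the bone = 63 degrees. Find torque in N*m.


Torque = F * d * sin(theta)   (moment arm = d*sin(theta))
d = 24 cm = 0.24 m
Torque = 182 * 0.24 * sin(63)
Torque = 38.92 N*m


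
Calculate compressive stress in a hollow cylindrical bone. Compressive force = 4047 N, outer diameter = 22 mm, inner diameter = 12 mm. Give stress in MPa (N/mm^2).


A = pi*(r_o^2 - r_i^2)
r_o = 11 mm, r_i = 6 mm
A = 267.035 mm^2
sigma = F/A = 4047 / 267.035
sigma = 15.16 MPa


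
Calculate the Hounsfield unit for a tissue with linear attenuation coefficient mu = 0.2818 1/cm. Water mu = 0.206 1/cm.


HU = ((mu_tissue - mu_water) / mu_water) * 1000
HU = ((0.2818 - 0.206) / 0.206) * 1000
HU = 368


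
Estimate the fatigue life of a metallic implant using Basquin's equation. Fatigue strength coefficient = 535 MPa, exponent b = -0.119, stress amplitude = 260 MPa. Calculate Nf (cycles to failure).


sigma_a = sigma_f' * (2Nf)^b
2Nf = (sigma_a/sigma_f')^(1/b)
2Nf = (260/535)^(1/-0.119)
2Nf = 429.98076
Nf = 215


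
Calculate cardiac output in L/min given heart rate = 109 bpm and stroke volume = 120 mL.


CO = HR * SV
CO = 109 * 120 / 1000
CO = 13.08 L/min


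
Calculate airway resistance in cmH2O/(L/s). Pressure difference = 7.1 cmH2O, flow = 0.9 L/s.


R = dP / flow
R = 7.1 / 0.9
R = 7.889 cmH2O/(L/s)


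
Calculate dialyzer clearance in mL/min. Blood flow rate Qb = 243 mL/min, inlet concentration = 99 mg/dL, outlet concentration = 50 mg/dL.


K = Qb * (Cb_in - Cb_out) / Cb_in
K = 243 * (99 - 50) / 99
K = 120.3 mL/min


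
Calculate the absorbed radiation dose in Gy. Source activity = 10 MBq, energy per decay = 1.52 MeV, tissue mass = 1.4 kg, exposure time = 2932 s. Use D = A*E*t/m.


A = 10 MBq = 1.0000e+07 Bq
E = 1.52 MeV = 2.43504e-13 J
D = A*E*t/m = 1.0000e+07*2.43504e-13*2932/1.4
D = 0.0051 Gy


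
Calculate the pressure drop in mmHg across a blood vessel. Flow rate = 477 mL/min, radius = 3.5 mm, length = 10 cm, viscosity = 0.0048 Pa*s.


dP = 8*mu*L*Q / (pi*r^4)
Q = 477 mL/min = 7.95e-06 m^3/s
dP = 64.7554 Pa = 64.7554 / 133.322 mmHg = 0.4857 mmHg


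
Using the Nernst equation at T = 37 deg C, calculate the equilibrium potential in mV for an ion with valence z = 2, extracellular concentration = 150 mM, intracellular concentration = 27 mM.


E = (RT/(zF)) * ln(C_out/C_in)
T = 37 + 273.15 = 310.15 K
E = (8.314 * 310.15 / (2 * 96485)) * ln(150/27)
E = 22.91 mV


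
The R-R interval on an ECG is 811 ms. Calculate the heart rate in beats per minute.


HR = 60 / RR_interval(s)
RR = 811 ms = 0.811 s
HR = 60 / 0.811 = 73.98 bpm


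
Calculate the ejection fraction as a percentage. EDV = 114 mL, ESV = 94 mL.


SV = EDV - ESV = 114 - 94 = 20 mL
EF = SV/EDV * 100 = 20/114 * 100
EF = 17.54%


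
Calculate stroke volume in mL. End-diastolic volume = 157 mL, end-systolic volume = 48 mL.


SV = EDV - ESV
SV = 157 - 48
SV = 109 mL


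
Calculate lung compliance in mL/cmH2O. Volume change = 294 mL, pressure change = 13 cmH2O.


C = dV / dP
C = 294 / 13
C = 22.62 mL/cmH2O


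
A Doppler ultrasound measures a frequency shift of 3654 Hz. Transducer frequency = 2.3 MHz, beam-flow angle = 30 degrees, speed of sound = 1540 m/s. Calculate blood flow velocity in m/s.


v = fd * c / (2 * f0 * cos(theta))
v = 3654 * 1540 / (2 * 2.3000e+06 * cos(30))
v = 1.413 m/s


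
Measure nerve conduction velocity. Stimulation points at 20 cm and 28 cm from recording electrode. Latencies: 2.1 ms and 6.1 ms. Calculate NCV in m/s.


Distance = (28 - 20) / 100 = 0.08 m
dt = (6.1 - 2.1) / 1000 = 0.004 s
NCV = dist / dt = 20 m/s


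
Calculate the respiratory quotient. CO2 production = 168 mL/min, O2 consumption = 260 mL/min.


RQ = VCO2 / VO2
RQ = 168 / 260
RQ = 0.6462


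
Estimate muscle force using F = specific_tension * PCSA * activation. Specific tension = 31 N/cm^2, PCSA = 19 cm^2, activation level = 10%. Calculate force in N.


F = sigma * PCSA * activation
F = 31 * 19 * 0.1
F = 58.9 N


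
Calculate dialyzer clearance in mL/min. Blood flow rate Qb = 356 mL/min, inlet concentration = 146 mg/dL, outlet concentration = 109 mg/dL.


K = Qb * (Cb_in - Cb_out) / Cb_in
K = 356 * (146 - 109) / 146
K = 90.22 mL/min


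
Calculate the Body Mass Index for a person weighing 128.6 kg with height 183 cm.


BMI = weight / height^2
height = 183 cm = 1.83 m
BMI = 128.6 / 1.83^2
BMI = 38.4 kg/m^2


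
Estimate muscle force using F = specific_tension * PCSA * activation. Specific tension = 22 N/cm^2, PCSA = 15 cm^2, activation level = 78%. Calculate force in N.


F = sigma * PCSA * activation
F = 22 * 15 * 0.78
F = 257.4 N


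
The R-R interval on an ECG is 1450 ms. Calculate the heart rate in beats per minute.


HR = 60 / RR_interval(s)
RR = 1450 ms = 1.45 s
HR = 60 / 1.45 = 41.38 bpm


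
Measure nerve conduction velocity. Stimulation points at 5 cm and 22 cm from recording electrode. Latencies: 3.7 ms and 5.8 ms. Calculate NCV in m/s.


Distance = (22 - 5) / 100 = 0.17 m
dt = (5.8 - 3.7) / 1000 = 0.0021 s
NCV = dist / dt = 80.95 m/s


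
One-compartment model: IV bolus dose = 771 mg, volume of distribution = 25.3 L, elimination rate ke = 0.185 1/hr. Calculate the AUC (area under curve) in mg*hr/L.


C0 = Dose/Vd = 771/25.3 = 30.4743 mg/L
AUC = C0/ke = 30.4743/0.185
AUC = 164.7 mg*hr/L


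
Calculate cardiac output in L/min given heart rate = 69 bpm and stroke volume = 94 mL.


CO = HR * SV
CO = 69 * 94 / 1000
CO = 6.486 L/min


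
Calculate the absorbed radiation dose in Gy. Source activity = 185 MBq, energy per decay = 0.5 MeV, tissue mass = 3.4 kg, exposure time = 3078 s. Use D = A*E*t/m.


A = 185 MBq = 1.8500e+08 Bq
E = 0.5 MeV = 8.01e-14 J
D = A*E*t/m = 1.8500e+08*8.01e-14*3078/3.4
D = 0.01342 Gy


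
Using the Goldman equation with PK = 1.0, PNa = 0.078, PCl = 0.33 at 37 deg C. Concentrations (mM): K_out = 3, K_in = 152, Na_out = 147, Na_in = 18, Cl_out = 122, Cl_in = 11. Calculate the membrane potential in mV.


Vm = (RT/F)*ln((PK*Ko + PNa*Nao + PCl*Cli)/(PK*Ki + PNa*Nai + PCl*Clo))
Numer = 18.096, Denom = 193.664
Vm = -63.35 mV


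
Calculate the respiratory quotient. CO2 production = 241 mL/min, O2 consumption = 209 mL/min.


RQ = VCO2 / VO2
RQ = 241 / 209
RQ = 1.153


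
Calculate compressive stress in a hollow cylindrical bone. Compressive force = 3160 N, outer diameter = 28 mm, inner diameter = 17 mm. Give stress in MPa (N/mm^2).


A = pi*(r_o^2 - r_i^2)
r_o = 14 mm, r_i = 8.5 mm
A = 388.772 mm^2
sigma = F/A = 3160 / 388.772
sigma = 8.128 MPa


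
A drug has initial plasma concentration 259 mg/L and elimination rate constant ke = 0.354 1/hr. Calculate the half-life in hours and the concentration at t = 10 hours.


t_half = ln(2) / ke = 0.693147 / 0.354 = 1.958 hr
C(t) = C0 * exp(-ke*t) = 259 * exp(-0.354*10)
C(10) = 7.514 mg/L


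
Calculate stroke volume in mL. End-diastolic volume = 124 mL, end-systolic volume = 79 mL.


SV = EDV - ESV
SV = 124 - 79
SV = 45 mL


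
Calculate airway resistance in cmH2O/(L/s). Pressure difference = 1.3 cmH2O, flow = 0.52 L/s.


R = dP / flow
R = 1.3 / 0.52
R = 2.5 cmH2O/(L/s)


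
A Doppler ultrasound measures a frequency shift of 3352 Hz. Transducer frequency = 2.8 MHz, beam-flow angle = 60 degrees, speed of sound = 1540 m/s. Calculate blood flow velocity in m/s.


v = fd * c / (2 * f0 * cos(theta))
v = 3352 * 1540 / (2 * 2.8000e+06 * cos(60))
v = 1.844 m/s


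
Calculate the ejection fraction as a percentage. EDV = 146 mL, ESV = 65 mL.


SV = EDV - ESV = 146 - 65 = 81 mL
EF = SV/EDV * 100 = 81/146 * 100
EF = 55.48%


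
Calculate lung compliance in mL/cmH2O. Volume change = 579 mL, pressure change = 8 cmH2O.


C = dV / dP
C = 579 / 8
C = 72.38 mL/cmH2O


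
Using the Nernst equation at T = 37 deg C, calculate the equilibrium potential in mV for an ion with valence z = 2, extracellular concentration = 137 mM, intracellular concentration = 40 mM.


E = (RT/(zF)) * ln(C_out/C_in)
T = 37 + 273.15 = 310.15 K
E = (8.314 * 310.15 / (2 * 96485)) * ln(137/40)
E = 16.45 mV


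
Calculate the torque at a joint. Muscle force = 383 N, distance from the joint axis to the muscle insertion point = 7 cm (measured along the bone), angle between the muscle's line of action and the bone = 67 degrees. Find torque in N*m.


Torque = F * d * sin(theta)   (moment arm = d*sin(theta))
d = 7 cm = 0.07 m
Torque = 383 * 0.07 * sin(67)
Torque = 24.68 N*m


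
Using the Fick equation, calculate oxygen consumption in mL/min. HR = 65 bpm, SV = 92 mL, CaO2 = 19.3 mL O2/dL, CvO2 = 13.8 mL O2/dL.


CO = HR*SV = 65*92/1000 = 5.98 L/min
a-v O2 diff = 19.3 - 13.8 = 5.5 mL/dL
VO2 = CO * (CaO2-CvO2) * 10 dL/L
VO2 = 5.98 * 5.5 * 10
VO2 = 328.9 mL/min


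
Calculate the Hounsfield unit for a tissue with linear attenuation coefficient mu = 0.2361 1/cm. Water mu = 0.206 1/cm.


HU = ((mu_tissue - mu_water) / mu_water) * 1000
HU = ((0.2361 - 0.206) / 0.206) * 1000
HU = 146.1


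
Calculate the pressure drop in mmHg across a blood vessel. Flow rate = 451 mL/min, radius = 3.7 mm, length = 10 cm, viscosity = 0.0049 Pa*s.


dP = 8*mu*L*Q / (pi*r^4)
Q = 451 mL/min = 7.51667e-06 m^3/s
dP = 50.0443 Pa = 50.0443 / 133.322 mmHg = 0.3754 mmHg


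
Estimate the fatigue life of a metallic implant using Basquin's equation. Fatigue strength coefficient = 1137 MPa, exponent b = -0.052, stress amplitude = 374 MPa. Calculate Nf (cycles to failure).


sigma_a = sigma_f' * (2Nf)^b
2Nf = (sigma_a/sigma_f')^(1/b)
2Nf = (374/1137)^(1/-0.052)
2Nf = 1.9334114e+09
Nf = 9.6671e+08


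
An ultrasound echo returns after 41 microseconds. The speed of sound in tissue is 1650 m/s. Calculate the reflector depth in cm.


depth = c * t / 2
t = 41 us = 4.1000e-05 s
depth = 1650 * 4.1000e-05 / 2
depth = 0.033825 m = 3.3825 cm


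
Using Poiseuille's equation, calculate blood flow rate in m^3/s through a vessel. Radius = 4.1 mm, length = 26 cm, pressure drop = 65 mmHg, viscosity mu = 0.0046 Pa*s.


Q = pi*r^4*dP / (8*mu*L)
r = 0.0041 m, L = 0.26 m
dP = 65 mmHg = 8665.93 Pa
Q = 8.0404e-04 m^3/s


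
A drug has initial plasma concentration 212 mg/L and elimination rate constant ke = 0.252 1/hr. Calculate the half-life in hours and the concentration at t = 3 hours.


t_half = ln(2) / ke = 0.693147 / 0.252 = 2.751 hr
C(t) = C0 * exp(-ke*t) = 212 * exp(-0.252*3)
C(3) = 99.54 mg/L


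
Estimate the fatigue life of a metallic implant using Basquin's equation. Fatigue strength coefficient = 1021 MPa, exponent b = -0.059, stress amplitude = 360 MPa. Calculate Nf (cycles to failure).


sigma_a = sigma_f' * (2Nf)^b
2Nf = (sigma_a/sigma_f')^(1/b)
2Nf = (360/1021)^(1/-0.059)
2Nf = 47127595
Nf = 2.3564e+07


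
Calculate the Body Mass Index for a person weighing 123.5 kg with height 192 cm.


BMI = weight / height^2
height = 192 cm = 1.92 m
BMI = 123.5 / 1.92^2
BMI = 33.5 kg/m^2


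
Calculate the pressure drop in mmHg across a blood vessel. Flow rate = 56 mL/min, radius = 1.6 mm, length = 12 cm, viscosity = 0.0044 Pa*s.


dP = 8*mu*L*Q / (pi*r^4)
Q = 56 mL/min = 9.33333e-07 m^3/s
dP = 191.483 Pa = 191.483 / 133.322 mmHg = 1.436 mmHg


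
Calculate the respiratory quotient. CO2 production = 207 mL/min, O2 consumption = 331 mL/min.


RQ = VCO2 / VO2
RQ = 207 / 331
RQ = 0.6254


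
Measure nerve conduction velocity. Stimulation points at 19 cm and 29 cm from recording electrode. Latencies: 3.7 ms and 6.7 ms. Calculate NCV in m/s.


Distance = (29 - 19) / 100 = 0.1 m
dt = (6.7 - 3.7) / 1000 = 0.003 s
NCV = dist / dt = 33.33 m/s


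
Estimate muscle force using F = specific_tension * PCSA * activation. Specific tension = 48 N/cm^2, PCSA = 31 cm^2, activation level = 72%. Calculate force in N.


F = sigma * PCSA * activation
F = 48 * 31 * 0.72
F = 1071 N


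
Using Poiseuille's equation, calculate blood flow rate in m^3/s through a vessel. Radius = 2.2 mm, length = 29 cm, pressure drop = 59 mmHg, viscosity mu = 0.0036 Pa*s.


Q = pi*r^4*dP / (8*mu*L)
r = 0.0022 m, L = 0.29 m
dP = 59 mmHg = 7865.998 Pa
Q = 6.9311e-05 m^3/s


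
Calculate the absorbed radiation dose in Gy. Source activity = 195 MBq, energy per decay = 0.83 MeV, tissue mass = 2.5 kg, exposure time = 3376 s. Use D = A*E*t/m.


A = 195 MBq = 1.9500e+08 Bq
E = 0.83 MeV = 1.32966e-13 J
D = A*E*t/m = 1.9500e+08*1.32966e-13*3376/2.5
D = 0.03501 Gy


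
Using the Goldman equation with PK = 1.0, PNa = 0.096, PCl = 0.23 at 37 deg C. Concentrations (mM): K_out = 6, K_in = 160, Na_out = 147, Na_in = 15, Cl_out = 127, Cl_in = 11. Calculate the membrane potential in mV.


Vm = (RT/F)*ln((PK*Ko + PNa*Nao + PCl*Cli)/(PK*Ki + PNa*Nai + PCl*Clo))
Numer = 22.642, Denom = 190.65
Vm = -56.94 mV


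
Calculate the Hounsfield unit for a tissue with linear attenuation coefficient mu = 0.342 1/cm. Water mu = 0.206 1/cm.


HU = ((mu_tissue - mu_water) / mu_water) * 1000
HU = ((0.342 - 0.206) / 0.206) * 1000
HU = 660.2


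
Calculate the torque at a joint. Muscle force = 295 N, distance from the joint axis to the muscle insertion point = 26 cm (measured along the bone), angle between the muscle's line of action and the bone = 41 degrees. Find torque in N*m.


Torque = F * d * sin(theta)   (moment arm = d*sin(theta))
d = 26 cm = 0.26 m
Torque = 295 * 0.26 * sin(41)
Torque = 50.32 N*m


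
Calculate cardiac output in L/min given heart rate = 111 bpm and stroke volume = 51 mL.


CO = HR * SV
CO = 111 * 51 / 1000
CO = 5.661 L/min


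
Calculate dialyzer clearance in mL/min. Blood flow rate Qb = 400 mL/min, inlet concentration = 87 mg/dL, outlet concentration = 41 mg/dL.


K = Qb * (Cb_in - Cb_out) / Cb_in
K = 400 * (87 - 41) / 87
K = 211.5 mL/min


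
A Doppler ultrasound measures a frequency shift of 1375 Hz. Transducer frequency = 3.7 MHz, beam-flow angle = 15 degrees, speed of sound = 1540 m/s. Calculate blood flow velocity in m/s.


v = fd * c / (2 * f0 * cos(theta))
v = 1375 * 1540 / (2 * 3.7000e+06 * cos(15))
v = 0.2962 m/s


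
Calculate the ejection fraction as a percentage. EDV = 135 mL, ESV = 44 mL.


SV = EDV - ESV = 135 - 44 = 91 mL
EF = SV/EDV * 100 = 91/135 * 100
EF = 67.41%


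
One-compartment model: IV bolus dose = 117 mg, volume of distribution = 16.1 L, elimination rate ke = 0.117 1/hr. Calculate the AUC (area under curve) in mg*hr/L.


C0 = Dose/Vd = 117/16.1 = 7.26708 mg/L
AUC = C0/ke = 7.26708/0.117
AUC = 62.11 mg*hr/L
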